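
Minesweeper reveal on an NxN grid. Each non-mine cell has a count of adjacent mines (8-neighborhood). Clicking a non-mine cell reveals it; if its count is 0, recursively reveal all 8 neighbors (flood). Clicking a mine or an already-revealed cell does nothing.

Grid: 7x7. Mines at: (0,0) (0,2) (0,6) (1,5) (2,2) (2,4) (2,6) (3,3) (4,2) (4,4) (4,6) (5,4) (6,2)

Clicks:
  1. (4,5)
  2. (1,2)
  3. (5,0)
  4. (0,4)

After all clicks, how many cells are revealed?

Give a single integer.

Click 1 (4,5) count=3: revealed 1 new [(4,5)] -> total=1
Click 2 (1,2) count=2: revealed 1 new [(1,2)] -> total=2
Click 3 (5,0) count=0: revealed 12 new [(1,0) (1,1) (2,0) (2,1) (3,0) (3,1) (4,0) (4,1) (5,0) (5,1) (6,0) (6,1)] -> total=14
Click 4 (0,4) count=1: revealed 1 new [(0,4)] -> total=15

Answer: 15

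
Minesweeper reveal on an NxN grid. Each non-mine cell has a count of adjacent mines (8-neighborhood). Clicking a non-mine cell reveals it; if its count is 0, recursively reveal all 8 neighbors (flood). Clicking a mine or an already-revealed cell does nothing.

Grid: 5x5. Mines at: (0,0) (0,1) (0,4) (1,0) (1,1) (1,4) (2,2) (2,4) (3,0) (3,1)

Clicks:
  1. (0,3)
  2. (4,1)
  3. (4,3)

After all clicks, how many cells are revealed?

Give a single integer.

Click 1 (0,3) count=2: revealed 1 new [(0,3)] -> total=1
Click 2 (4,1) count=2: revealed 1 new [(4,1)] -> total=2
Click 3 (4,3) count=0: revealed 6 new [(3,2) (3,3) (3,4) (4,2) (4,3) (4,4)] -> total=8

Answer: 8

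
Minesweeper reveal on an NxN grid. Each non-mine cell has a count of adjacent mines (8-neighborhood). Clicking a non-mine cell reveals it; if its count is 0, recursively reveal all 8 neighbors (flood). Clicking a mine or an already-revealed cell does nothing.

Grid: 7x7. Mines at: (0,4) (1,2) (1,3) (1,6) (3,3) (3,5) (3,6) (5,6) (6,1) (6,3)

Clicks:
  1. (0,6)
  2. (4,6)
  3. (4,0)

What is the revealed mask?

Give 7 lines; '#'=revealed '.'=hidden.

Click 1 (0,6) count=1: revealed 1 new [(0,6)] -> total=1
Click 2 (4,6) count=3: revealed 1 new [(4,6)] -> total=2
Click 3 (4,0) count=0: revealed 16 new [(0,0) (0,1) (1,0) (1,1) (2,0) (2,1) (2,2) (3,0) (3,1) (3,2) (4,0) (4,1) (4,2) (5,0) (5,1) (5,2)] -> total=18

Answer: ##....#
##.....
###....
###....
###...#
###....
.......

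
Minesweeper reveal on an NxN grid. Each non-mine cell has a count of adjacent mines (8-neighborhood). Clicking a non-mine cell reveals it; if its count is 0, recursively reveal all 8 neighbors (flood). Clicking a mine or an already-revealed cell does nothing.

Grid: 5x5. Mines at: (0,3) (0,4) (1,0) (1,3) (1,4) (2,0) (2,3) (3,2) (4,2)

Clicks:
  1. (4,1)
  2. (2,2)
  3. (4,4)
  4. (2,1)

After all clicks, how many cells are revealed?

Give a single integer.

Answer: 7

Derivation:
Click 1 (4,1) count=2: revealed 1 new [(4,1)] -> total=1
Click 2 (2,2) count=3: revealed 1 new [(2,2)] -> total=2
Click 3 (4,4) count=0: revealed 4 new [(3,3) (3,4) (4,3) (4,4)] -> total=6
Click 4 (2,1) count=3: revealed 1 new [(2,1)] -> total=7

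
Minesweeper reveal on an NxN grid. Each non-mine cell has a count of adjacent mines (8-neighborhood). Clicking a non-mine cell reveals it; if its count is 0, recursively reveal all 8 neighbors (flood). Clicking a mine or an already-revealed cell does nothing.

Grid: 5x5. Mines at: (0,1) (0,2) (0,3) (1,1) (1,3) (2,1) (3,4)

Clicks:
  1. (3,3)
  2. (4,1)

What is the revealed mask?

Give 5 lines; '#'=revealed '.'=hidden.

Click 1 (3,3) count=1: revealed 1 new [(3,3)] -> total=1
Click 2 (4,1) count=0: revealed 7 new [(3,0) (3,1) (3,2) (4,0) (4,1) (4,2) (4,3)] -> total=8

Answer: .....
.....
.....
####.
####.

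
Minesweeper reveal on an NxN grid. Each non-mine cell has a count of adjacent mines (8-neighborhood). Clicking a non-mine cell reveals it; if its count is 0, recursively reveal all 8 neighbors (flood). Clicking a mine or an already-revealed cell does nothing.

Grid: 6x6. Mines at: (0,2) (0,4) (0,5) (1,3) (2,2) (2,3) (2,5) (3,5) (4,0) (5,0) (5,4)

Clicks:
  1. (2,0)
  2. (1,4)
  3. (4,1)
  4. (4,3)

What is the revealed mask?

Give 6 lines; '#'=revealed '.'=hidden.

Answer: ##....
##..#.
##....
##....
.#.#..
......

Derivation:
Click 1 (2,0) count=0: revealed 8 new [(0,0) (0,1) (1,0) (1,1) (2,0) (2,1) (3,0) (3,1)] -> total=8
Click 2 (1,4) count=5: revealed 1 new [(1,4)] -> total=9
Click 3 (4,1) count=2: revealed 1 new [(4,1)] -> total=10
Click 4 (4,3) count=1: revealed 1 new [(4,3)] -> total=11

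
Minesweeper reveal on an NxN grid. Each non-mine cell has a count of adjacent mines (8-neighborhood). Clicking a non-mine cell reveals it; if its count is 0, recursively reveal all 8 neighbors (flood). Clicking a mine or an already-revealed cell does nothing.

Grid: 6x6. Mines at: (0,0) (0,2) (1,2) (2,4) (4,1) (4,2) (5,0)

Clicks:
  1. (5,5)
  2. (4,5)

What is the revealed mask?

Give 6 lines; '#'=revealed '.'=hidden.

Answer: ......
......
......
...###
...###
...###

Derivation:
Click 1 (5,5) count=0: revealed 9 new [(3,3) (3,4) (3,5) (4,3) (4,4) (4,5) (5,3) (5,4) (5,5)] -> total=9
Click 2 (4,5) count=0: revealed 0 new [(none)] -> total=9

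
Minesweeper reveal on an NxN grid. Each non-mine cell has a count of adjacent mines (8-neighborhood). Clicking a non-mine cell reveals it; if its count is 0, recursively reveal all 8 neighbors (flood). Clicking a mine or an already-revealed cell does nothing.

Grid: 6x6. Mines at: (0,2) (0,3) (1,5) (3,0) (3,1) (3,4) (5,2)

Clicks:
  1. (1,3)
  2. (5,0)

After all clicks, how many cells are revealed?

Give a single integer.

Answer: 5

Derivation:
Click 1 (1,3) count=2: revealed 1 new [(1,3)] -> total=1
Click 2 (5,0) count=0: revealed 4 new [(4,0) (4,1) (5,0) (5,1)] -> total=5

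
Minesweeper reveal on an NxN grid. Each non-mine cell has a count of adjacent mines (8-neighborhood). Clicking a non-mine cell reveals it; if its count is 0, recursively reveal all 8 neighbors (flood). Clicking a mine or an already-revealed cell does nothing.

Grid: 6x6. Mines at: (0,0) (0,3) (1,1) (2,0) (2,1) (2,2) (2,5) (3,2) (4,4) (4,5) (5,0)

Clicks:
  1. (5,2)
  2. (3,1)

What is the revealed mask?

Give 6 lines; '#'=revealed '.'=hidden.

Click 1 (5,2) count=0: revealed 6 new [(4,1) (4,2) (4,3) (5,1) (5,2) (5,3)] -> total=6
Click 2 (3,1) count=4: revealed 1 new [(3,1)] -> total=7

Answer: ......
......
......
.#....
.###..
.###..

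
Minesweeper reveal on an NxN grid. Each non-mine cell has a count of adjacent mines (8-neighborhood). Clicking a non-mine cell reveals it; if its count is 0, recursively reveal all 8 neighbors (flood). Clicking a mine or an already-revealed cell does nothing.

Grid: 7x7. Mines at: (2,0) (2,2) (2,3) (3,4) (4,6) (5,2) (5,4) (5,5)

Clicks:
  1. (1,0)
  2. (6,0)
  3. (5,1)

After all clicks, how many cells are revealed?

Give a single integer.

Answer: 9

Derivation:
Click 1 (1,0) count=1: revealed 1 new [(1,0)] -> total=1
Click 2 (6,0) count=0: revealed 8 new [(3,0) (3,1) (4,0) (4,1) (5,0) (5,1) (6,0) (6,1)] -> total=9
Click 3 (5,1) count=1: revealed 0 new [(none)] -> total=9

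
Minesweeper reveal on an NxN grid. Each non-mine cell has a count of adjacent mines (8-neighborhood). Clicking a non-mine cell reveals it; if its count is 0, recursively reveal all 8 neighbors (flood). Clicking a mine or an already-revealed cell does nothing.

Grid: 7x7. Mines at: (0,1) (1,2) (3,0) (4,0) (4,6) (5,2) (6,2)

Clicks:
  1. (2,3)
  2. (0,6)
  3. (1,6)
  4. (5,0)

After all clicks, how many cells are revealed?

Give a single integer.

Answer: 34

Derivation:
Click 1 (2,3) count=1: revealed 1 new [(2,3)] -> total=1
Click 2 (0,6) count=0: revealed 32 new [(0,3) (0,4) (0,5) (0,6) (1,3) (1,4) (1,5) (1,6) (2,1) (2,2) (2,4) (2,5) (2,6) (3,1) (3,2) (3,3) (3,4) (3,5) (3,6) (4,1) (4,2) (4,3) (4,4) (4,5) (5,3) (5,4) (5,5) (5,6) (6,3) (6,4) (6,5) (6,6)] -> total=33
Click 3 (1,6) count=0: revealed 0 new [(none)] -> total=33
Click 4 (5,0) count=1: revealed 1 new [(5,0)] -> total=34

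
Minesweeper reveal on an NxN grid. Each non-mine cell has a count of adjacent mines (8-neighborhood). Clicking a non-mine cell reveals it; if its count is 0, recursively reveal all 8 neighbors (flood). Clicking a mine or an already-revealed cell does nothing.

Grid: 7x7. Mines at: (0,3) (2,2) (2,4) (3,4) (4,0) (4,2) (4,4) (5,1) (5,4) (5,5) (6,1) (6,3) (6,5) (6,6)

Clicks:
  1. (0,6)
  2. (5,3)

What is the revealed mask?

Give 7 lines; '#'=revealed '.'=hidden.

Answer: ....###
....###
.....##
.....##
.....##
...#...
.......

Derivation:
Click 1 (0,6) count=0: revealed 12 new [(0,4) (0,5) (0,6) (1,4) (1,5) (1,6) (2,5) (2,6) (3,5) (3,6) (4,5) (4,6)] -> total=12
Click 2 (5,3) count=4: revealed 1 new [(5,3)] -> total=13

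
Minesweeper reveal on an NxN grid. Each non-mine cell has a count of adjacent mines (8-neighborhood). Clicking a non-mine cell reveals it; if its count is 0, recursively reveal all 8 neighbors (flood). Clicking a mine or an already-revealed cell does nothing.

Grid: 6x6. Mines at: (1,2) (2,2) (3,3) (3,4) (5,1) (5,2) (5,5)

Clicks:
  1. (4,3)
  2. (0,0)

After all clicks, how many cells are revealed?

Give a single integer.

Answer: 11

Derivation:
Click 1 (4,3) count=3: revealed 1 new [(4,3)] -> total=1
Click 2 (0,0) count=0: revealed 10 new [(0,0) (0,1) (1,0) (1,1) (2,0) (2,1) (3,0) (3,1) (4,0) (4,1)] -> total=11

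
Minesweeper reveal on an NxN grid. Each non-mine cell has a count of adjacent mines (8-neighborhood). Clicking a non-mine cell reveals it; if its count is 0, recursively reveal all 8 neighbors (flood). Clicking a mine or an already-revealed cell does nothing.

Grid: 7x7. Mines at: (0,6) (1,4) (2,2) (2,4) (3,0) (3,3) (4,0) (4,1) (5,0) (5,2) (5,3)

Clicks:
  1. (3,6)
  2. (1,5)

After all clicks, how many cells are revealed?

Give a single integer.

Click 1 (3,6) count=0: revealed 16 new [(1,5) (1,6) (2,5) (2,6) (3,4) (3,5) (3,6) (4,4) (4,5) (4,6) (5,4) (5,5) (5,6) (6,4) (6,5) (6,6)] -> total=16
Click 2 (1,5) count=3: revealed 0 new [(none)] -> total=16

Answer: 16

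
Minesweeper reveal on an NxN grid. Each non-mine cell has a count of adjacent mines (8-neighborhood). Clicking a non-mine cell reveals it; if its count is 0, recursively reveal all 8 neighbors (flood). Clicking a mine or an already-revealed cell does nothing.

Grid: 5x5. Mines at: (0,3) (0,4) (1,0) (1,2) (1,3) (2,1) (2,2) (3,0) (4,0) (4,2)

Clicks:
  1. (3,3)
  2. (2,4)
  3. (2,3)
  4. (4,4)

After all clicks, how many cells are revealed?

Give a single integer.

Click 1 (3,3) count=2: revealed 1 new [(3,3)] -> total=1
Click 2 (2,4) count=1: revealed 1 new [(2,4)] -> total=2
Click 3 (2,3) count=3: revealed 1 new [(2,3)] -> total=3
Click 4 (4,4) count=0: revealed 3 new [(3,4) (4,3) (4,4)] -> total=6

Answer: 6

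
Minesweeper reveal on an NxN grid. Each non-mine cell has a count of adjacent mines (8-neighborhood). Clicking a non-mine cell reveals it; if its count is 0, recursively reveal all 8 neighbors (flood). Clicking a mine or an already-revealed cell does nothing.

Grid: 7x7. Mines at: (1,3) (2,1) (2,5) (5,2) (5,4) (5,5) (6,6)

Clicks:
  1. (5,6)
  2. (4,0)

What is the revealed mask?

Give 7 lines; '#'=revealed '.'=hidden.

Click 1 (5,6) count=2: revealed 1 new [(5,6)] -> total=1
Click 2 (4,0) count=0: revealed 8 new [(3,0) (3,1) (4,0) (4,1) (5,0) (5,1) (6,0) (6,1)] -> total=9

Answer: .......
.......
.......
##.....
##.....
##....#
##.....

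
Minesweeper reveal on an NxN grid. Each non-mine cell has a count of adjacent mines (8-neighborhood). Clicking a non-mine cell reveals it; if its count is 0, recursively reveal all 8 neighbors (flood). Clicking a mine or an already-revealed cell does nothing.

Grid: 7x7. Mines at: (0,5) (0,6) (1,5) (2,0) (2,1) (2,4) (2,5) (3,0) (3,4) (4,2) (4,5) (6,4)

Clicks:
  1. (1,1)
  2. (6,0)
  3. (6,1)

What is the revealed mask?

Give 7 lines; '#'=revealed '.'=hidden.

Click 1 (1,1) count=2: revealed 1 new [(1,1)] -> total=1
Click 2 (6,0) count=0: revealed 10 new [(4,0) (4,1) (5,0) (5,1) (5,2) (5,3) (6,0) (6,1) (6,2) (6,3)] -> total=11
Click 3 (6,1) count=0: revealed 0 new [(none)] -> total=11

Answer: .......
.#.....
.......
.......
##.....
####...
####...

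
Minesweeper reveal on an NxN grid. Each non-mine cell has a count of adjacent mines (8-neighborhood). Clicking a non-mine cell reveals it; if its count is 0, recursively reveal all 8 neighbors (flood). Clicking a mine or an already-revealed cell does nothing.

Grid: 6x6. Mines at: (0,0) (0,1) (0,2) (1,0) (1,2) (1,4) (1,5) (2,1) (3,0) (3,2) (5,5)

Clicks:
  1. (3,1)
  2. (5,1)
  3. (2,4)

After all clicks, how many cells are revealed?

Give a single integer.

Click 1 (3,1) count=3: revealed 1 new [(3,1)] -> total=1
Click 2 (5,1) count=0: revealed 10 new [(4,0) (4,1) (4,2) (4,3) (4,4) (5,0) (5,1) (5,2) (5,3) (5,4)] -> total=11
Click 3 (2,4) count=2: revealed 1 new [(2,4)] -> total=12

Answer: 12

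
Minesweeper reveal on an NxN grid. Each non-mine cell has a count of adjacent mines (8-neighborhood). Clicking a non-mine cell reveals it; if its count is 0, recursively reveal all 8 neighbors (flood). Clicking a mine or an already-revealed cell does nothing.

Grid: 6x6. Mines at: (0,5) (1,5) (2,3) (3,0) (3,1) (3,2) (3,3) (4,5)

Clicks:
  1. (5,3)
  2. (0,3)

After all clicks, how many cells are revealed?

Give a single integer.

Answer: 23

Derivation:
Click 1 (5,3) count=0: revealed 10 new [(4,0) (4,1) (4,2) (4,3) (4,4) (5,0) (5,1) (5,2) (5,3) (5,4)] -> total=10
Click 2 (0,3) count=0: revealed 13 new [(0,0) (0,1) (0,2) (0,3) (0,4) (1,0) (1,1) (1,2) (1,3) (1,4) (2,0) (2,1) (2,2)] -> total=23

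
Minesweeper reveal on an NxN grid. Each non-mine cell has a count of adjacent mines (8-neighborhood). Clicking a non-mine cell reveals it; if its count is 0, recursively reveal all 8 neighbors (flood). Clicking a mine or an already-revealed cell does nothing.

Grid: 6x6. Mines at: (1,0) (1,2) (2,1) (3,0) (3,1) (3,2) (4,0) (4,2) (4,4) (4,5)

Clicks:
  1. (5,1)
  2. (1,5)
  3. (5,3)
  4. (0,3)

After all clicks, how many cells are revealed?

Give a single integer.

Answer: 14

Derivation:
Click 1 (5,1) count=2: revealed 1 new [(5,1)] -> total=1
Click 2 (1,5) count=0: revealed 12 new [(0,3) (0,4) (0,5) (1,3) (1,4) (1,5) (2,3) (2,4) (2,5) (3,3) (3,4) (3,5)] -> total=13
Click 3 (5,3) count=2: revealed 1 new [(5,3)] -> total=14
Click 4 (0,3) count=1: revealed 0 new [(none)] -> total=14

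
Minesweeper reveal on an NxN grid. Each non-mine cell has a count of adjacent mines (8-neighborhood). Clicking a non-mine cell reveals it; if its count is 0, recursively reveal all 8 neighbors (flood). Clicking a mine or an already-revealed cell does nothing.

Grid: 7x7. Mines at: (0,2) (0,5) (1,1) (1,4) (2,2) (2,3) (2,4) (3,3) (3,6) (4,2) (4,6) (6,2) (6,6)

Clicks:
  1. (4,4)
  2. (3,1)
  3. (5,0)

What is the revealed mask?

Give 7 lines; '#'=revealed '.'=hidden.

Click 1 (4,4) count=1: revealed 1 new [(4,4)] -> total=1
Click 2 (3,1) count=2: revealed 1 new [(3,1)] -> total=2
Click 3 (5,0) count=0: revealed 9 new [(2,0) (2,1) (3,0) (4,0) (4,1) (5,0) (5,1) (6,0) (6,1)] -> total=11

Answer: .......
.......
##.....
##.....
##..#..
##.....
##.....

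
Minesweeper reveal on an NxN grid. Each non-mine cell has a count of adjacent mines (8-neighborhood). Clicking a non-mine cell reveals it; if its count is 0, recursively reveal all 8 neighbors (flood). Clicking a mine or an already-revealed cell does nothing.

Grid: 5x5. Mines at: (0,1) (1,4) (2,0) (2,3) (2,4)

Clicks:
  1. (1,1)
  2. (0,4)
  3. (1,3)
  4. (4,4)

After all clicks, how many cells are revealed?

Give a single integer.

Answer: 13

Derivation:
Click 1 (1,1) count=2: revealed 1 new [(1,1)] -> total=1
Click 2 (0,4) count=1: revealed 1 new [(0,4)] -> total=2
Click 3 (1,3) count=3: revealed 1 new [(1,3)] -> total=3
Click 4 (4,4) count=0: revealed 10 new [(3,0) (3,1) (3,2) (3,3) (3,4) (4,0) (4,1) (4,2) (4,3) (4,4)] -> total=13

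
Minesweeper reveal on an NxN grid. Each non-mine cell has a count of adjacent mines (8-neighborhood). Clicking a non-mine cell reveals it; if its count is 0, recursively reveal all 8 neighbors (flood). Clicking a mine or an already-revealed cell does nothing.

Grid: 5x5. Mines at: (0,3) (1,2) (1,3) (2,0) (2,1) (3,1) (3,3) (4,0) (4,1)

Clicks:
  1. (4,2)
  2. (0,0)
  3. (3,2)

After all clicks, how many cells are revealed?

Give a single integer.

Answer: 6

Derivation:
Click 1 (4,2) count=3: revealed 1 new [(4,2)] -> total=1
Click 2 (0,0) count=0: revealed 4 new [(0,0) (0,1) (1,0) (1,1)] -> total=5
Click 3 (3,2) count=4: revealed 1 new [(3,2)] -> total=6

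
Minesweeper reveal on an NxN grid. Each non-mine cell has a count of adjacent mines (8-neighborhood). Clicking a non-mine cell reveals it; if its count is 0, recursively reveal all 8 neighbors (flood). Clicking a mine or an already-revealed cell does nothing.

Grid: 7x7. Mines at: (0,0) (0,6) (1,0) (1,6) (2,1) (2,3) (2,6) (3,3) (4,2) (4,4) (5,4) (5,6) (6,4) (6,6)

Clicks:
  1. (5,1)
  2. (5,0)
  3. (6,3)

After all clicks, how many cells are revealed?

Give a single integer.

Answer: 12

Derivation:
Click 1 (5,1) count=1: revealed 1 new [(5,1)] -> total=1
Click 2 (5,0) count=0: revealed 11 new [(3,0) (3,1) (4,0) (4,1) (5,0) (5,2) (5,3) (6,0) (6,1) (6,2) (6,3)] -> total=12
Click 3 (6,3) count=2: revealed 0 new [(none)] -> total=12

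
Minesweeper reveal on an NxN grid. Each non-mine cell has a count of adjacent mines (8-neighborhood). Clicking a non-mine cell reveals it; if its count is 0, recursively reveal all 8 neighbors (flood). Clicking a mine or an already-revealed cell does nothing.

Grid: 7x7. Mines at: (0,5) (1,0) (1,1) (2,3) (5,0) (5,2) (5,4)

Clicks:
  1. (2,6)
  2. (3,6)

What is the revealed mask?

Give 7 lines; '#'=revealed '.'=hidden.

Answer: .......
....###
....###
....###
....###
.....##
.....##

Derivation:
Click 1 (2,6) count=0: revealed 16 new [(1,4) (1,5) (1,6) (2,4) (2,5) (2,6) (3,4) (3,5) (3,6) (4,4) (4,5) (4,6) (5,5) (5,6) (6,5) (6,6)] -> total=16
Click 2 (3,6) count=0: revealed 0 new [(none)] -> total=16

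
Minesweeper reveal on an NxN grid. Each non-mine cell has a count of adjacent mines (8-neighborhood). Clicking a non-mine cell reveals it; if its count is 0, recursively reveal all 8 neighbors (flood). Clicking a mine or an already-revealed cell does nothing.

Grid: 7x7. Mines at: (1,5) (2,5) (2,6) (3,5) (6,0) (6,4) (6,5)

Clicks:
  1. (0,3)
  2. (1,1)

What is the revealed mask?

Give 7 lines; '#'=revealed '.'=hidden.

Answer: #####..
#####..
#####..
#####..
#####..
#####..
.###...

Derivation:
Click 1 (0,3) count=0: revealed 33 new [(0,0) (0,1) (0,2) (0,3) (0,4) (1,0) (1,1) (1,2) (1,3) (1,4) (2,0) (2,1) (2,2) (2,3) (2,4) (3,0) (3,1) (3,2) (3,3) (3,4) (4,0) (4,1) (4,2) (4,3) (4,4) (5,0) (5,1) (5,2) (5,3) (5,4) (6,1) (6,2) (6,3)] -> total=33
Click 2 (1,1) count=0: revealed 0 new [(none)] -> total=33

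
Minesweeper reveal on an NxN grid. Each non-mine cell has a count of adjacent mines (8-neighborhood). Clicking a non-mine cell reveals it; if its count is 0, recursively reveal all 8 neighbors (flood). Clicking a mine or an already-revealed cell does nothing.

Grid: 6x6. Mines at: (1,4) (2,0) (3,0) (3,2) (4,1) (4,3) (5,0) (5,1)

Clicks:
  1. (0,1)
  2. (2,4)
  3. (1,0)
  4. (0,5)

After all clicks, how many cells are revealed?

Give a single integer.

Click 1 (0,1) count=0: revealed 11 new [(0,0) (0,1) (0,2) (0,3) (1,0) (1,1) (1,2) (1,3) (2,1) (2,2) (2,3)] -> total=11
Click 2 (2,4) count=1: revealed 1 new [(2,4)] -> total=12
Click 3 (1,0) count=1: revealed 0 new [(none)] -> total=12
Click 4 (0,5) count=1: revealed 1 new [(0,5)] -> total=13

Answer: 13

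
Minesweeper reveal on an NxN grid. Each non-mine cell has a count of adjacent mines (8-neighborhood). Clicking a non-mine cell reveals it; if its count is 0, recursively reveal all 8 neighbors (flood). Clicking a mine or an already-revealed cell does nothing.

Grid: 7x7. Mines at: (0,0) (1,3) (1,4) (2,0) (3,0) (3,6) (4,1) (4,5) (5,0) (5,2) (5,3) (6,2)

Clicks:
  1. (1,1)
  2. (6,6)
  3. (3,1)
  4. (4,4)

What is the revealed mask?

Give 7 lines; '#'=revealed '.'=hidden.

Answer: .......
.#.....
.......
.#.....
....#..
....###
....###

Derivation:
Click 1 (1,1) count=2: revealed 1 new [(1,1)] -> total=1
Click 2 (6,6) count=0: revealed 6 new [(5,4) (5,5) (5,6) (6,4) (6,5) (6,6)] -> total=7
Click 3 (3,1) count=3: revealed 1 new [(3,1)] -> total=8
Click 4 (4,4) count=2: revealed 1 new [(4,4)] -> total=9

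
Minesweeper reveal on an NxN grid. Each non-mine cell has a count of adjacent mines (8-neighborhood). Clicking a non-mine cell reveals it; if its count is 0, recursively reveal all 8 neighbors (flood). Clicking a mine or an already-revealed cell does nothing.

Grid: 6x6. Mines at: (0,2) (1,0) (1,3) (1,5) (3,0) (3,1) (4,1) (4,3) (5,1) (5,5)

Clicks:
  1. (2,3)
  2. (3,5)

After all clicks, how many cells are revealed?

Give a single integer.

Click 1 (2,3) count=1: revealed 1 new [(2,3)] -> total=1
Click 2 (3,5) count=0: revealed 6 new [(2,4) (2,5) (3,4) (3,5) (4,4) (4,5)] -> total=7

Answer: 7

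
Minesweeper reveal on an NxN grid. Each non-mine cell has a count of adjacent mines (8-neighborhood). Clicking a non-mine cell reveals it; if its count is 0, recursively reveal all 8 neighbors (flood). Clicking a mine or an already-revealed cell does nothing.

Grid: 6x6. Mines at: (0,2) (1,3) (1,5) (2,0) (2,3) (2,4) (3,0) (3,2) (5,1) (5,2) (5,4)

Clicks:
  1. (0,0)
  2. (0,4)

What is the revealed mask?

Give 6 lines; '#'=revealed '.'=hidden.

Answer: ##..#.
##....
......
......
......
......

Derivation:
Click 1 (0,0) count=0: revealed 4 new [(0,0) (0,1) (1,0) (1,1)] -> total=4
Click 2 (0,4) count=2: revealed 1 new [(0,4)] -> total=5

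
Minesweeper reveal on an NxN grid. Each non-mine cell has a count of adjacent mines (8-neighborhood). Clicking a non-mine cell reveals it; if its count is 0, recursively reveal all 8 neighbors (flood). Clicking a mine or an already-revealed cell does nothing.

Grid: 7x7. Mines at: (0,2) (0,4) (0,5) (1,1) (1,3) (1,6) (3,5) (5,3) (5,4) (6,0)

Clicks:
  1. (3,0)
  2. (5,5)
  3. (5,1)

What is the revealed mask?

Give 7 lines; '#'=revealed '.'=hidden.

Answer: .......
.......
#####..
#####..
#####..
###..#.
.......

Derivation:
Click 1 (3,0) count=0: revealed 18 new [(2,0) (2,1) (2,2) (2,3) (2,4) (3,0) (3,1) (3,2) (3,3) (3,4) (4,0) (4,1) (4,2) (4,3) (4,4) (5,0) (5,1) (5,2)] -> total=18
Click 2 (5,5) count=1: revealed 1 new [(5,5)] -> total=19
Click 3 (5,1) count=1: revealed 0 new [(none)] -> total=19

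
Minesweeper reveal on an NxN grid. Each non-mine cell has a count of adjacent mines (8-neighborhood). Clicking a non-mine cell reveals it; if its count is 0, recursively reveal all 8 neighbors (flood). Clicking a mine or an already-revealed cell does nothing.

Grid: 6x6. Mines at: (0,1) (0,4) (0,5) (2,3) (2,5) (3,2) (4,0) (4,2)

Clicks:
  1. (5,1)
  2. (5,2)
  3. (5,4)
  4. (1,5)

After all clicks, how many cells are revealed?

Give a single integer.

Answer: 12

Derivation:
Click 1 (5,1) count=2: revealed 1 new [(5,1)] -> total=1
Click 2 (5,2) count=1: revealed 1 new [(5,2)] -> total=2
Click 3 (5,4) count=0: revealed 9 new [(3,3) (3,4) (3,5) (4,3) (4,4) (4,5) (5,3) (5,4) (5,5)] -> total=11
Click 4 (1,5) count=3: revealed 1 new [(1,5)] -> total=12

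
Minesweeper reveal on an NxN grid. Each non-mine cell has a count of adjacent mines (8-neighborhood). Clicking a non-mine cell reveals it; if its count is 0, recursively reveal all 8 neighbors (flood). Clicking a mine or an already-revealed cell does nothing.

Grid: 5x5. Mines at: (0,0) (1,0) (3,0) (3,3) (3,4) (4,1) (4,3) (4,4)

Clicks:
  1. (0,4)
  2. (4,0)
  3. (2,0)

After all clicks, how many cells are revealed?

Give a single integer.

Click 1 (0,4) count=0: revealed 12 new [(0,1) (0,2) (0,3) (0,4) (1,1) (1,2) (1,3) (1,4) (2,1) (2,2) (2,3) (2,4)] -> total=12
Click 2 (4,0) count=2: revealed 1 new [(4,0)] -> total=13
Click 3 (2,0) count=2: revealed 1 new [(2,0)] -> total=14

Answer: 14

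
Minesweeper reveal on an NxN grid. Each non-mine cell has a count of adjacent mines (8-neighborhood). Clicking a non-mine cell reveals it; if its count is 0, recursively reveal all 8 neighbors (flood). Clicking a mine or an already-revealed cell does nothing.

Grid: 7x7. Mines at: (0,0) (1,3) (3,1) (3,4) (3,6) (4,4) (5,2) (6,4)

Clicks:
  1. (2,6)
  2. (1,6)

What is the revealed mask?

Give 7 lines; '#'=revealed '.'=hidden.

Answer: ....###
....###
....###
.......
.......
.......
.......

Derivation:
Click 1 (2,6) count=1: revealed 1 new [(2,6)] -> total=1
Click 2 (1,6) count=0: revealed 8 new [(0,4) (0,5) (0,6) (1,4) (1,5) (1,6) (2,4) (2,5)] -> total=9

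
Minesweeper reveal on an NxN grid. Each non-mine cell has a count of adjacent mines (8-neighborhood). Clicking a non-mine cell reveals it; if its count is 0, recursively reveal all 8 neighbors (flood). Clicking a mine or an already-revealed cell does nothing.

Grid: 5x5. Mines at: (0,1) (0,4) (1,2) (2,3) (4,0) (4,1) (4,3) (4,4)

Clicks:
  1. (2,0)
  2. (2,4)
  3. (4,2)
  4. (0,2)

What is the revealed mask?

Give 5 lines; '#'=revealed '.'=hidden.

Answer: ..#..
##...
##..#
##...
..#..

Derivation:
Click 1 (2,0) count=0: revealed 6 new [(1,0) (1,1) (2,0) (2,1) (3,0) (3,1)] -> total=6
Click 2 (2,4) count=1: revealed 1 new [(2,4)] -> total=7
Click 3 (4,2) count=2: revealed 1 new [(4,2)] -> total=8
Click 4 (0,2) count=2: revealed 1 new [(0,2)] -> total=9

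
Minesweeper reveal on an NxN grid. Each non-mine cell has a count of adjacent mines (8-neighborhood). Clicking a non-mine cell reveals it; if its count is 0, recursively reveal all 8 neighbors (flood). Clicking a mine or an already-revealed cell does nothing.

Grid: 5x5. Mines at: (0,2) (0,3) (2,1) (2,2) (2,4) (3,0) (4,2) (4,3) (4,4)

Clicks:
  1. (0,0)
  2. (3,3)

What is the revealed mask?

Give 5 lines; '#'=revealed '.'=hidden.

Answer: ##...
##...
.....
...#.
.....

Derivation:
Click 1 (0,0) count=0: revealed 4 new [(0,0) (0,1) (1,0) (1,1)] -> total=4
Click 2 (3,3) count=5: revealed 1 new [(3,3)] -> total=5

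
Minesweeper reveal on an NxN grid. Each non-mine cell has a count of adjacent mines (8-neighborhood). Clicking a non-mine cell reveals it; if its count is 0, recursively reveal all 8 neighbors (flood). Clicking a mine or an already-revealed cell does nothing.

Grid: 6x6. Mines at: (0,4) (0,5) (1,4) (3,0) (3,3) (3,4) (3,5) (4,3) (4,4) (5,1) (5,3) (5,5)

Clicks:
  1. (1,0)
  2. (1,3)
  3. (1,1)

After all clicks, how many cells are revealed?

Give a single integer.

Click 1 (1,0) count=0: revealed 12 new [(0,0) (0,1) (0,2) (0,3) (1,0) (1,1) (1,2) (1,3) (2,0) (2,1) (2,2) (2,3)] -> total=12
Click 2 (1,3) count=2: revealed 0 new [(none)] -> total=12
Click 3 (1,1) count=0: revealed 0 new [(none)] -> total=12

Answer: 12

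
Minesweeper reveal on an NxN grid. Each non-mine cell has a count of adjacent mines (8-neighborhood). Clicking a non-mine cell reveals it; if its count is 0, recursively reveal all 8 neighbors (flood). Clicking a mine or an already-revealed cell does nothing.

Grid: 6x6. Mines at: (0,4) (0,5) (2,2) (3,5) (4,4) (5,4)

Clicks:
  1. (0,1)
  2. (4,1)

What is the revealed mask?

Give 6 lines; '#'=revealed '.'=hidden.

Click 1 (0,1) count=0: revealed 22 new [(0,0) (0,1) (0,2) (0,3) (1,0) (1,1) (1,2) (1,3) (2,0) (2,1) (3,0) (3,1) (3,2) (3,3) (4,0) (4,1) (4,2) (4,3) (5,0) (5,1) (5,2) (5,3)] -> total=22
Click 2 (4,1) count=0: revealed 0 new [(none)] -> total=22

Answer: ####..
####..
##....
####..
####..
####..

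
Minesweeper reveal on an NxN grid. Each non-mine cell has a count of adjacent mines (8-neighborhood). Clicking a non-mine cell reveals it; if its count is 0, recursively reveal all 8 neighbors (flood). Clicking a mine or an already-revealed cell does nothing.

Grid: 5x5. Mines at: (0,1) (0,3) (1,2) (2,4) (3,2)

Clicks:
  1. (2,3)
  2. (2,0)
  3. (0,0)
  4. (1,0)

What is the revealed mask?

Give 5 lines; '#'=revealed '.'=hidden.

Click 1 (2,3) count=3: revealed 1 new [(2,3)] -> total=1
Click 2 (2,0) count=0: revealed 8 new [(1,0) (1,1) (2,0) (2,1) (3,0) (3,1) (4,0) (4,1)] -> total=9
Click 3 (0,0) count=1: revealed 1 new [(0,0)] -> total=10
Click 4 (1,0) count=1: revealed 0 new [(none)] -> total=10

Answer: #....
##...
##.#.
##...
##...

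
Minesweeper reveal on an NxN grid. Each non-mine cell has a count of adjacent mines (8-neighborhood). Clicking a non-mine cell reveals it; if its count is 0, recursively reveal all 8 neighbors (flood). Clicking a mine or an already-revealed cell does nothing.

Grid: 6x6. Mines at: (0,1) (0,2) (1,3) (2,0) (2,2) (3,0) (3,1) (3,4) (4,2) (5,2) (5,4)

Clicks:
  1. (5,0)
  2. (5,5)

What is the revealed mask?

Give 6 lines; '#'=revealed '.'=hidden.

Click 1 (5,0) count=0: revealed 4 new [(4,0) (4,1) (5,0) (5,1)] -> total=4
Click 2 (5,5) count=1: revealed 1 new [(5,5)] -> total=5

Answer: ......
......
......
......
##....
##...#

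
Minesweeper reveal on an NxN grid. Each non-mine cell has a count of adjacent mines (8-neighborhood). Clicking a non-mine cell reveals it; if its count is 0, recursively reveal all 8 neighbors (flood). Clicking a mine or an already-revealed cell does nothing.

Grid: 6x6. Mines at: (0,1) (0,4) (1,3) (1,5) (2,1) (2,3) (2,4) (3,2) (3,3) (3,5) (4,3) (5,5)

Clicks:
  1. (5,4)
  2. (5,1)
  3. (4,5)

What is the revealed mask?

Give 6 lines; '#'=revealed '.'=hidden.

Answer: ......
......
......
##....
###..#
###.#.

Derivation:
Click 1 (5,4) count=2: revealed 1 new [(5,4)] -> total=1
Click 2 (5,1) count=0: revealed 8 new [(3,0) (3,1) (4,0) (4,1) (4,2) (5,0) (5,1) (5,2)] -> total=9
Click 3 (4,5) count=2: revealed 1 new [(4,5)] -> total=10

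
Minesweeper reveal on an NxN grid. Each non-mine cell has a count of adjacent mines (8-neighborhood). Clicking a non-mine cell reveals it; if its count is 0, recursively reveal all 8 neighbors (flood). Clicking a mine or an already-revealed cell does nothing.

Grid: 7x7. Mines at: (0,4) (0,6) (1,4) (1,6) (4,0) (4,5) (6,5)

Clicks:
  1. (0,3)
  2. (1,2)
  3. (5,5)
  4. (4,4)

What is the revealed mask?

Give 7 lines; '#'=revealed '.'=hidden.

Answer: ####...
####...
#####..
#####..
.####..
######.
#####..

Derivation:
Click 1 (0,3) count=2: revealed 1 new [(0,3)] -> total=1
Click 2 (1,2) count=0: revealed 31 new [(0,0) (0,1) (0,2) (1,0) (1,1) (1,2) (1,3) (2,0) (2,1) (2,2) (2,3) (2,4) (3,0) (3,1) (3,2) (3,3) (3,4) (4,1) (4,2) (4,3) (4,4) (5,0) (5,1) (5,2) (5,3) (5,4) (6,0) (6,1) (6,2) (6,3) (6,4)] -> total=32
Click 3 (5,5) count=2: revealed 1 new [(5,5)] -> total=33
Click 4 (4,4) count=1: revealed 0 new [(none)] -> total=33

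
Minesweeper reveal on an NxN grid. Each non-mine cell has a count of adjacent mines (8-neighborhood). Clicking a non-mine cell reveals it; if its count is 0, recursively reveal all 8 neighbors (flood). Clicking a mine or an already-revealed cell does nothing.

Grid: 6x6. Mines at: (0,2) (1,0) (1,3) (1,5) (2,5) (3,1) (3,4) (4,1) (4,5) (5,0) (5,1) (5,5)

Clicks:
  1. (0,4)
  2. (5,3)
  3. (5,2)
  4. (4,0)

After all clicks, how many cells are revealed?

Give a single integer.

Click 1 (0,4) count=2: revealed 1 new [(0,4)] -> total=1
Click 2 (5,3) count=0: revealed 6 new [(4,2) (4,3) (4,4) (5,2) (5,3) (5,4)] -> total=7
Click 3 (5,2) count=2: revealed 0 new [(none)] -> total=7
Click 4 (4,0) count=4: revealed 1 new [(4,0)] -> total=8

Answer: 8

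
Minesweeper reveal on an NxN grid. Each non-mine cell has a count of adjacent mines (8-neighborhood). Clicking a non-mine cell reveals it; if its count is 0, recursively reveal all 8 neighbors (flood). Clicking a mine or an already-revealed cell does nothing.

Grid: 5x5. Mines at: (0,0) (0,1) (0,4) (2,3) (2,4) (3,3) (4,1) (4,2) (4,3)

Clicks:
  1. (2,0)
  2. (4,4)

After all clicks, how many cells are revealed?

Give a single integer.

Click 1 (2,0) count=0: revealed 9 new [(1,0) (1,1) (1,2) (2,0) (2,1) (2,2) (3,0) (3,1) (3,2)] -> total=9
Click 2 (4,4) count=2: revealed 1 new [(4,4)] -> total=10

Answer: 10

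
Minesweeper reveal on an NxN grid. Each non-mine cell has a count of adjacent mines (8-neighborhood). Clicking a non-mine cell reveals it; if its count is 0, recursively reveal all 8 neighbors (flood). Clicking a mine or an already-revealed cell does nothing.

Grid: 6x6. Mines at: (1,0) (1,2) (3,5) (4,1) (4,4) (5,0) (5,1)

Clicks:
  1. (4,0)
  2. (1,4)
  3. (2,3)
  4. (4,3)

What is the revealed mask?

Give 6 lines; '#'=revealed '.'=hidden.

Answer: ...###
...###
...###
......
#..#..
......

Derivation:
Click 1 (4,0) count=3: revealed 1 new [(4,0)] -> total=1
Click 2 (1,4) count=0: revealed 9 new [(0,3) (0,4) (0,5) (1,3) (1,4) (1,5) (2,3) (2,4) (2,5)] -> total=10
Click 3 (2,3) count=1: revealed 0 new [(none)] -> total=10
Click 4 (4,3) count=1: revealed 1 new [(4,3)] -> total=11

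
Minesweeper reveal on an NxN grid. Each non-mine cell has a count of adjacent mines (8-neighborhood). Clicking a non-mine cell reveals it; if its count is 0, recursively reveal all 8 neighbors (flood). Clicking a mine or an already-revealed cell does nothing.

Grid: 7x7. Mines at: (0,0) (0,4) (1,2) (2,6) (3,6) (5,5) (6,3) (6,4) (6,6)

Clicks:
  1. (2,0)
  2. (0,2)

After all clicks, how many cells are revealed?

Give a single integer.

Answer: 32

Derivation:
Click 1 (2,0) count=0: revealed 31 new [(1,0) (1,1) (1,3) (1,4) (1,5) (2,0) (2,1) (2,2) (2,3) (2,4) (2,5) (3,0) (3,1) (3,2) (3,3) (3,4) (3,5) (4,0) (4,1) (4,2) (4,3) (4,4) (4,5) (5,0) (5,1) (5,2) (5,3) (5,4) (6,0) (6,1) (6,2)] -> total=31
Click 2 (0,2) count=1: revealed 1 new [(0,2)] -> total=32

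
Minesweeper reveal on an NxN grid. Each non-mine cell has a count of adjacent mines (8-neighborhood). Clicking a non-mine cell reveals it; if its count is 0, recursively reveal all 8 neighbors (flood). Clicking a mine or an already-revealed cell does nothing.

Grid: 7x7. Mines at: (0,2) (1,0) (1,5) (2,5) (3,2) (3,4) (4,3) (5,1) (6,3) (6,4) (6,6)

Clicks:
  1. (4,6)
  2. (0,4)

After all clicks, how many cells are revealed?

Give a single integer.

Answer: 7

Derivation:
Click 1 (4,6) count=0: revealed 6 new [(3,5) (3,6) (4,5) (4,6) (5,5) (5,6)] -> total=6
Click 2 (0,4) count=1: revealed 1 new [(0,4)] -> total=7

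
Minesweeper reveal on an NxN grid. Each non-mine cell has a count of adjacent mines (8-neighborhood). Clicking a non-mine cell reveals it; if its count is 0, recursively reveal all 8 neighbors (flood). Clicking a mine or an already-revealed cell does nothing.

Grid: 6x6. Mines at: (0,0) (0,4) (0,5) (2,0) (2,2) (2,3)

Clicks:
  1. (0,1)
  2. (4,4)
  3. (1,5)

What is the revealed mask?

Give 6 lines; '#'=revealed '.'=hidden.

Click 1 (0,1) count=1: revealed 1 new [(0,1)] -> total=1
Click 2 (4,4) count=0: revealed 22 new [(1,4) (1,5) (2,4) (2,5) (3,0) (3,1) (3,2) (3,3) (3,4) (3,5) (4,0) (4,1) (4,2) (4,3) (4,4) (4,5) (5,0) (5,1) (5,2) (5,3) (5,4) (5,5)] -> total=23
Click 3 (1,5) count=2: revealed 0 new [(none)] -> total=23

Answer: .#....
....##
....##
######
######
######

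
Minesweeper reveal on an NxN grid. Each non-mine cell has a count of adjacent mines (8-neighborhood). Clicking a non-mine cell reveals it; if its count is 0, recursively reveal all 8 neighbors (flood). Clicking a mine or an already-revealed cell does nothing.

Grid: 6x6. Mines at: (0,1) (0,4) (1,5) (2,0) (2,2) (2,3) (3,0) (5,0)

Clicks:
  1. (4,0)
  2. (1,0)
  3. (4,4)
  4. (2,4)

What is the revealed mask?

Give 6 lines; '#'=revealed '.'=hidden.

Click 1 (4,0) count=2: revealed 1 new [(4,0)] -> total=1
Click 2 (1,0) count=2: revealed 1 new [(1,0)] -> total=2
Click 3 (4,4) count=0: revealed 17 new [(2,4) (2,5) (3,1) (3,2) (3,3) (3,4) (3,5) (4,1) (4,2) (4,3) (4,4) (4,5) (5,1) (5,2) (5,3) (5,4) (5,5)] -> total=19
Click 4 (2,4) count=2: revealed 0 new [(none)] -> total=19

Answer: ......
#.....
....##
.#####
######
.#####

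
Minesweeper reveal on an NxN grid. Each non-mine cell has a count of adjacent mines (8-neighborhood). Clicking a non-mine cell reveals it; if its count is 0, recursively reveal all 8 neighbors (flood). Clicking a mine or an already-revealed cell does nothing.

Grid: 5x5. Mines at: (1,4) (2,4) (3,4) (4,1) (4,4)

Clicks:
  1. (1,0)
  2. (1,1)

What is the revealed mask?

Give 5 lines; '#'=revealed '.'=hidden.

Answer: ####.
####.
####.
####.
.....

Derivation:
Click 1 (1,0) count=0: revealed 16 new [(0,0) (0,1) (0,2) (0,3) (1,0) (1,1) (1,2) (1,3) (2,0) (2,1) (2,2) (2,3) (3,0) (3,1) (3,2) (3,3)] -> total=16
Click 2 (1,1) count=0: revealed 0 new [(none)] -> total=16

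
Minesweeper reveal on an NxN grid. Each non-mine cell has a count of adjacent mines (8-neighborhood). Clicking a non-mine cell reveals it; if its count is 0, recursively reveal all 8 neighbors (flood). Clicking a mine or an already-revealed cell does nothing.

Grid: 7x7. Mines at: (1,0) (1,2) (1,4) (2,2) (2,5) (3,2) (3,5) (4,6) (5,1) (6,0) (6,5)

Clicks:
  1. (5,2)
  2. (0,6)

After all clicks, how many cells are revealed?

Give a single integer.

Answer: 5

Derivation:
Click 1 (5,2) count=1: revealed 1 new [(5,2)] -> total=1
Click 2 (0,6) count=0: revealed 4 new [(0,5) (0,6) (1,5) (1,6)] -> total=5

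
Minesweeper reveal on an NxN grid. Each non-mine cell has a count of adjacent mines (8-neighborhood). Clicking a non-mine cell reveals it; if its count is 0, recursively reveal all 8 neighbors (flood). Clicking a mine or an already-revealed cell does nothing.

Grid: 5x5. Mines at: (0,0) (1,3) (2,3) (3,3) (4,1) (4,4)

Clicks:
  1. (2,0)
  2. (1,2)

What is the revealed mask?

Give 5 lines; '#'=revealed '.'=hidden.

Answer: .....
###..
###..
###..
.....

Derivation:
Click 1 (2,0) count=0: revealed 9 new [(1,0) (1,1) (1,2) (2,0) (2,1) (2,2) (3,0) (3,1) (3,2)] -> total=9
Click 2 (1,2) count=2: revealed 0 new [(none)] -> total=9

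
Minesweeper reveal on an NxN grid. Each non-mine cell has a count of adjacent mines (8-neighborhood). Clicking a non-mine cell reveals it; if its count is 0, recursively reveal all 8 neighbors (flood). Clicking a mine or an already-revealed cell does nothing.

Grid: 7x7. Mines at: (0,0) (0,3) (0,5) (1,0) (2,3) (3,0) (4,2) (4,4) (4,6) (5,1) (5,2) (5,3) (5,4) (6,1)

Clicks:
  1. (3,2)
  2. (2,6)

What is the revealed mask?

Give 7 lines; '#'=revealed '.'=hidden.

Click 1 (3,2) count=2: revealed 1 new [(3,2)] -> total=1
Click 2 (2,6) count=0: revealed 9 new [(1,4) (1,5) (1,6) (2,4) (2,5) (2,6) (3,4) (3,5) (3,6)] -> total=10

Answer: .......
....###
....###
..#.###
.......
.......
.......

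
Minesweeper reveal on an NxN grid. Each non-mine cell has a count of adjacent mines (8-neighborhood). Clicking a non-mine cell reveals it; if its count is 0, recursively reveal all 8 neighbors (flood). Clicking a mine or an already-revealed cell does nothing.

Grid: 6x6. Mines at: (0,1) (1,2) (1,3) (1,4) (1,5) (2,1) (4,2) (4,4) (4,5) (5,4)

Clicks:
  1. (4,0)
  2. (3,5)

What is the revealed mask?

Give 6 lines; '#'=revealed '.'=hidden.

Answer: ......
......
......
##...#
##....
##....

Derivation:
Click 1 (4,0) count=0: revealed 6 new [(3,0) (3,1) (4,0) (4,1) (5,0) (5,1)] -> total=6
Click 2 (3,5) count=2: revealed 1 new [(3,5)] -> total=7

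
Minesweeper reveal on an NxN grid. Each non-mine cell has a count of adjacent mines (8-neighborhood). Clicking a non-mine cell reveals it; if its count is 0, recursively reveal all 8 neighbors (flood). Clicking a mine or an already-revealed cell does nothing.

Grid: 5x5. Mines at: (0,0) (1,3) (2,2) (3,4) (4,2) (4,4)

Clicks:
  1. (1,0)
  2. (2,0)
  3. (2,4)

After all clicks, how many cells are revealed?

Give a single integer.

Click 1 (1,0) count=1: revealed 1 new [(1,0)] -> total=1
Click 2 (2,0) count=0: revealed 7 new [(1,1) (2,0) (2,1) (3,0) (3,1) (4,0) (4,1)] -> total=8
Click 3 (2,4) count=2: revealed 1 new [(2,4)] -> total=9

Answer: 9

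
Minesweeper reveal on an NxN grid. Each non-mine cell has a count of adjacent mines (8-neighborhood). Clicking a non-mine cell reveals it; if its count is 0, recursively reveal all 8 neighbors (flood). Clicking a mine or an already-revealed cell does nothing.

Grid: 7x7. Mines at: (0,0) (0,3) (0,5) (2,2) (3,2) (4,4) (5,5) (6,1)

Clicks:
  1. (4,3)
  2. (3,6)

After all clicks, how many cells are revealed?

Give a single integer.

Answer: 15

Derivation:
Click 1 (4,3) count=2: revealed 1 new [(4,3)] -> total=1
Click 2 (3,6) count=0: revealed 14 new [(1,3) (1,4) (1,5) (1,6) (2,3) (2,4) (2,5) (2,6) (3,3) (3,4) (3,5) (3,6) (4,5) (4,6)] -> total=15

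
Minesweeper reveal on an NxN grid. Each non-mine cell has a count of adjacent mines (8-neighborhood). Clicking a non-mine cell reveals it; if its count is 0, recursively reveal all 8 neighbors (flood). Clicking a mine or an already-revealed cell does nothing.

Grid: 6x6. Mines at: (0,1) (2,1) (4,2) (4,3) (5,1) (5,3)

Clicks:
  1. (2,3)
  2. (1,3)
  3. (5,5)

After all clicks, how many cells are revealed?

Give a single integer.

Answer: 20

Derivation:
Click 1 (2,3) count=0: revealed 20 new [(0,2) (0,3) (0,4) (0,5) (1,2) (1,3) (1,4) (1,5) (2,2) (2,3) (2,4) (2,5) (3,2) (3,3) (3,4) (3,5) (4,4) (4,5) (5,4) (5,5)] -> total=20
Click 2 (1,3) count=0: revealed 0 new [(none)] -> total=20
Click 3 (5,5) count=0: revealed 0 new [(none)] -> total=20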